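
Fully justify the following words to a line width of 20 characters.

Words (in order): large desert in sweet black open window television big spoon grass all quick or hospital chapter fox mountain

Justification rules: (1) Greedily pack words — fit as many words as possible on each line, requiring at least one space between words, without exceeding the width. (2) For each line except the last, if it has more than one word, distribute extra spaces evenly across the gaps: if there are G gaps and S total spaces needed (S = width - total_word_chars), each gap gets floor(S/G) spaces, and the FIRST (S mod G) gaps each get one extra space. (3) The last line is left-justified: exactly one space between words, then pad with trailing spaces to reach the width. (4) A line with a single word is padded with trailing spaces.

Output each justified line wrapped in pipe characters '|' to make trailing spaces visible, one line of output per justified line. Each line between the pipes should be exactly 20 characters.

Line 1: ['large', 'desert', 'in'] (min_width=15, slack=5)
Line 2: ['sweet', 'black', 'open'] (min_width=16, slack=4)
Line 3: ['window', 'television'] (min_width=17, slack=3)
Line 4: ['big', 'spoon', 'grass', 'all'] (min_width=19, slack=1)
Line 5: ['quick', 'or', 'hospital'] (min_width=17, slack=3)
Line 6: ['chapter', 'fox', 'mountain'] (min_width=20, slack=0)

Answer: |large    desert   in|
|sweet   black   open|
|window    television|
|big  spoon grass all|
|quick   or  hospital|
|chapter fox mountain|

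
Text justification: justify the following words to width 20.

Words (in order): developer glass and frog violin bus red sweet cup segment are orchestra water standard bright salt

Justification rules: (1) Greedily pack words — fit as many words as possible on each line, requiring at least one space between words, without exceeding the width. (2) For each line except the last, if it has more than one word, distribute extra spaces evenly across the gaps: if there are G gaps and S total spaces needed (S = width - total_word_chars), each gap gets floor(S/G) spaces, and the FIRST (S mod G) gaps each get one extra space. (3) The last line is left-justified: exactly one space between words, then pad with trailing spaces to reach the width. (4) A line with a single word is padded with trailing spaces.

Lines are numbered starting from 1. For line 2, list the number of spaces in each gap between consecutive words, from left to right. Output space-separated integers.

Answer: 2 1 1

Derivation:
Line 1: ['developer', 'glass', 'and'] (min_width=19, slack=1)
Line 2: ['frog', 'violin', 'bus', 'red'] (min_width=19, slack=1)
Line 3: ['sweet', 'cup', 'segment'] (min_width=17, slack=3)
Line 4: ['are', 'orchestra', 'water'] (min_width=19, slack=1)
Line 5: ['standard', 'bright', 'salt'] (min_width=20, slack=0)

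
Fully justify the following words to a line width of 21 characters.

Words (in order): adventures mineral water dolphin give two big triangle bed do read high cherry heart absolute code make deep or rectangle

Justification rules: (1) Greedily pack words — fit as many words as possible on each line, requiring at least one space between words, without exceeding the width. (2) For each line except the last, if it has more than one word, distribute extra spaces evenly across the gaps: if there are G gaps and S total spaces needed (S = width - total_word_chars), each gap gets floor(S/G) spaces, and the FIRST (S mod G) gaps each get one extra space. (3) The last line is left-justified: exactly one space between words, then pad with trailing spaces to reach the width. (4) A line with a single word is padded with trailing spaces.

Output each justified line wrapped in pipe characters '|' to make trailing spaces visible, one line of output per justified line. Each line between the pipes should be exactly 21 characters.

Answer: |adventures    mineral|
|water   dolphin  give|
|two  big triangle bed|
|do  read  high cherry|
|heart  absolute  code|
|make      deep     or|
|rectangle            |

Derivation:
Line 1: ['adventures', 'mineral'] (min_width=18, slack=3)
Line 2: ['water', 'dolphin', 'give'] (min_width=18, slack=3)
Line 3: ['two', 'big', 'triangle', 'bed'] (min_width=20, slack=1)
Line 4: ['do', 'read', 'high', 'cherry'] (min_width=19, slack=2)
Line 5: ['heart', 'absolute', 'code'] (min_width=19, slack=2)
Line 6: ['make', 'deep', 'or'] (min_width=12, slack=9)
Line 7: ['rectangle'] (min_width=9, slack=12)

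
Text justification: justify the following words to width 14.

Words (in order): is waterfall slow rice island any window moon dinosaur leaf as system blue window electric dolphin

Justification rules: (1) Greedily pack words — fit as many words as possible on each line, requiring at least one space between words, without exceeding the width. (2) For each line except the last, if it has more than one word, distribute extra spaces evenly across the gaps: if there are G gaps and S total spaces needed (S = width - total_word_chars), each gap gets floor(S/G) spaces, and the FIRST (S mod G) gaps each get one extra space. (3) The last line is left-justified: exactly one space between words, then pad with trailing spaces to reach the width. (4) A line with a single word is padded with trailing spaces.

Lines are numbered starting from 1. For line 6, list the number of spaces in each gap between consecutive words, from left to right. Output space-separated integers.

Answer: 1 1

Derivation:
Line 1: ['is', 'waterfall'] (min_width=12, slack=2)
Line 2: ['slow', 'rice'] (min_width=9, slack=5)
Line 3: ['island', 'any'] (min_width=10, slack=4)
Line 4: ['window', 'moon'] (min_width=11, slack=3)
Line 5: ['dinosaur', 'leaf'] (min_width=13, slack=1)
Line 6: ['as', 'system', 'blue'] (min_width=14, slack=0)
Line 7: ['window'] (min_width=6, slack=8)
Line 8: ['electric'] (min_width=8, slack=6)
Line 9: ['dolphin'] (min_width=7, slack=7)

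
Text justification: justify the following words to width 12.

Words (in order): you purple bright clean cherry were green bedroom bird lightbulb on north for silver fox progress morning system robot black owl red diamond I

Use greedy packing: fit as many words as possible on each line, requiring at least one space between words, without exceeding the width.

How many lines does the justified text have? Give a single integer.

Line 1: ['you', 'purple'] (min_width=10, slack=2)
Line 2: ['bright', 'clean'] (min_width=12, slack=0)
Line 3: ['cherry', 'were'] (min_width=11, slack=1)
Line 4: ['green'] (min_width=5, slack=7)
Line 5: ['bedroom', 'bird'] (min_width=12, slack=0)
Line 6: ['lightbulb', 'on'] (min_width=12, slack=0)
Line 7: ['north', 'for'] (min_width=9, slack=3)
Line 8: ['silver', 'fox'] (min_width=10, slack=2)
Line 9: ['progress'] (min_width=8, slack=4)
Line 10: ['morning'] (min_width=7, slack=5)
Line 11: ['system', 'robot'] (min_width=12, slack=0)
Line 12: ['black', 'owl'] (min_width=9, slack=3)
Line 13: ['red', 'diamond'] (min_width=11, slack=1)
Line 14: ['I'] (min_width=1, slack=11)
Total lines: 14

Answer: 14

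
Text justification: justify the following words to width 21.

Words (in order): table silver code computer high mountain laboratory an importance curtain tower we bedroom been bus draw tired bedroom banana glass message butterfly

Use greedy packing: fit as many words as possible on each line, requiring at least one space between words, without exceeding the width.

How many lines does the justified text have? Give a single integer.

Answer: 8

Derivation:
Line 1: ['table', 'silver', 'code'] (min_width=17, slack=4)
Line 2: ['computer', 'high'] (min_width=13, slack=8)
Line 3: ['mountain', 'laboratory'] (min_width=19, slack=2)
Line 4: ['an', 'importance', 'curtain'] (min_width=21, slack=0)
Line 5: ['tower', 'we', 'bedroom', 'been'] (min_width=21, slack=0)
Line 6: ['bus', 'draw', 'tired'] (min_width=14, slack=7)
Line 7: ['bedroom', 'banana', 'glass'] (min_width=20, slack=1)
Line 8: ['message', 'butterfly'] (min_width=17, slack=4)
Total lines: 8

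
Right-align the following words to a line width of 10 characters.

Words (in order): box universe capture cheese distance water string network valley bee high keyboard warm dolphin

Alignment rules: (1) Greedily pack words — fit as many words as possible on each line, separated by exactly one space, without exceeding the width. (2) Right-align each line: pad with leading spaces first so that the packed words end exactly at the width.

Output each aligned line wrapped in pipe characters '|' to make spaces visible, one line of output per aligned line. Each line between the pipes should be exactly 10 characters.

Answer: |       box|
|  universe|
|   capture|
|    cheese|
|  distance|
|     water|
|    string|
|   network|
|valley bee|
|      high|
|  keyboard|
|      warm|
|   dolphin|

Derivation:
Line 1: ['box'] (min_width=3, slack=7)
Line 2: ['universe'] (min_width=8, slack=2)
Line 3: ['capture'] (min_width=7, slack=3)
Line 4: ['cheese'] (min_width=6, slack=4)
Line 5: ['distance'] (min_width=8, slack=2)
Line 6: ['water'] (min_width=5, slack=5)
Line 7: ['string'] (min_width=6, slack=4)
Line 8: ['network'] (min_width=7, slack=3)
Line 9: ['valley', 'bee'] (min_width=10, slack=0)
Line 10: ['high'] (min_width=4, slack=6)
Line 11: ['keyboard'] (min_width=8, slack=2)
Line 12: ['warm'] (min_width=4, slack=6)
Line 13: ['dolphin'] (min_width=7, slack=3)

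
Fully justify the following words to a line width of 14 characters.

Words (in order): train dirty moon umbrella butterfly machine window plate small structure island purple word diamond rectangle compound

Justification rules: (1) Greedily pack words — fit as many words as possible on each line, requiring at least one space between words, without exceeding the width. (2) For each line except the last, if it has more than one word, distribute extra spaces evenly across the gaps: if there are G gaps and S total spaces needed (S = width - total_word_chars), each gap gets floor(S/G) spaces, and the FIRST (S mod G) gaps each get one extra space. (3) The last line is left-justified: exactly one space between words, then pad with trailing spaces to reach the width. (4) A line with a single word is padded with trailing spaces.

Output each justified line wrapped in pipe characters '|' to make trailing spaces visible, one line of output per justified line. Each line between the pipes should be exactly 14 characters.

Answer: |train    dirty|
|moon  umbrella|
|butterfly     |
|machine window|
|plate    small|
|structure     |
|island  purple|
|word   diamond|
|rectangle     |
|compound      |

Derivation:
Line 1: ['train', 'dirty'] (min_width=11, slack=3)
Line 2: ['moon', 'umbrella'] (min_width=13, slack=1)
Line 3: ['butterfly'] (min_width=9, slack=5)
Line 4: ['machine', 'window'] (min_width=14, slack=0)
Line 5: ['plate', 'small'] (min_width=11, slack=3)
Line 6: ['structure'] (min_width=9, slack=5)
Line 7: ['island', 'purple'] (min_width=13, slack=1)
Line 8: ['word', 'diamond'] (min_width=12, slack=2)
Line 9: ['rectangle'] (min_width=9, slack=5)
Line 10: ['compound'] (min_width=8, slack=6)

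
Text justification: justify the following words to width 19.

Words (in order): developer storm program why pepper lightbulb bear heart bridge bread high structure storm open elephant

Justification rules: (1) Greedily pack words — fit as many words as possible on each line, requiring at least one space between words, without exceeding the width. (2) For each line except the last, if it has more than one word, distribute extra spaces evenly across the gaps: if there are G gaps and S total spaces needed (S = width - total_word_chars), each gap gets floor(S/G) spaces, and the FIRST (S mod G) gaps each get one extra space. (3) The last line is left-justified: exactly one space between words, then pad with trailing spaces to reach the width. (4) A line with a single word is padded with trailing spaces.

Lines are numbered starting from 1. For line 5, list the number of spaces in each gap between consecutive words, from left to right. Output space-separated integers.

Answer: 6

Derivation:
Line 1: ['developer', 'storm'] (min_width=15, slack=4)
Line 2: ['program', 'why', 'pepper'] (min_width=18, slack=1)
Line 3: ['lightbulb', 'bear'] (min_width=14, slack=5)
Line 4: ['heart', 'bridge', 'bread'] (min_width=18, slack=1)
Line 5: ['high', 'structure'] (min_width=14, slack=5)
Line 6: ['storm', 'open', 'elephant'] (min_width=19, slack=0)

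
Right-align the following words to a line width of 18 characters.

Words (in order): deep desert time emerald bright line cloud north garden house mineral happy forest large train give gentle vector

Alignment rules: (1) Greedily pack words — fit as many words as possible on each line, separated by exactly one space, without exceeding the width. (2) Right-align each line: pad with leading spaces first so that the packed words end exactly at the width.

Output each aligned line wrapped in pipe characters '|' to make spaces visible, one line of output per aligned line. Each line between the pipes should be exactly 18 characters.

Line 1: ['deep', 'desert', 'time'] (min_width=16, slack=2)
Line 2: ['emerald', 'bright'] (min_width=14, slack=4)
Line 3: ['line', 'cloud', 'north'] (min_width=16, slack=2)
Line 4: ['garden', 'house'] (min_width=12, slack=6)
Line 5: ['mineral', 'happy'] (min_width=13, slack=5)
Line 6: ['forest', 'large', 'train'] (min_width=18, slack=0)
Line 7: ['give', 'gentle', 'vector'] (min_width=18, slack=0)

Answer: |  deep desert time|
|    emerald bright|
|  line cloud north|
|      garden house|
|     mineral happy|
|forest large train|
|give gentle vector|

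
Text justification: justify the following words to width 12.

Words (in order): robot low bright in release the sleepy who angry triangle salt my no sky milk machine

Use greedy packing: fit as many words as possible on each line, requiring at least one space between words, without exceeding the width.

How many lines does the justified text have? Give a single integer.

Line 1: ['robot', 'low'] (min_width=9, slack=3)
Line 2: ['bright', 'in'] (min_width=9, slack=3)
Line 3: ['release', 'the'] (min_width=11, slack=1)
Line 4: ['sleepy', 'who'] (min_width=10, slack=2)
Line 5: ['angry'] (min_width=5, slack=7)
Line 6: ['triangle'] (min_width=8, slack=4)
Line 7: ['salt', 'my', 'no'] (min_width=10, slack=2)
Line 8: ['sky', 'milk'] (min_width=8, slack=4)
Line 9: ['machine'] (min_width=7, slack=5)
Total lines: 9

Answer: 9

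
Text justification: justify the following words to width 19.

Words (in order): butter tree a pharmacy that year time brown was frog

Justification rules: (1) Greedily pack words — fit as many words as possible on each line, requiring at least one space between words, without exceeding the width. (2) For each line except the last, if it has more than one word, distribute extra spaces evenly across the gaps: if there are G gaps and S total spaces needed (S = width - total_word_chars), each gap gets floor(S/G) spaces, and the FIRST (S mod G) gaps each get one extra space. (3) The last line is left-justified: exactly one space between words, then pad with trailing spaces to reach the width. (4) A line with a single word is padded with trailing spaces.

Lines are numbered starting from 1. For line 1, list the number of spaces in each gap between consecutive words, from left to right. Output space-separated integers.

Answer: 4 4

Derivation:
Line 1: ['butter', 'tree', 'a'] (min_width=13, slack=6)
Line 2: ['pharmacy', 'that', 'year'] (min_width=18, slack=1)
Line 3: ['time', 'brown', 'was', 'frog'] (min_width=19, slack=0)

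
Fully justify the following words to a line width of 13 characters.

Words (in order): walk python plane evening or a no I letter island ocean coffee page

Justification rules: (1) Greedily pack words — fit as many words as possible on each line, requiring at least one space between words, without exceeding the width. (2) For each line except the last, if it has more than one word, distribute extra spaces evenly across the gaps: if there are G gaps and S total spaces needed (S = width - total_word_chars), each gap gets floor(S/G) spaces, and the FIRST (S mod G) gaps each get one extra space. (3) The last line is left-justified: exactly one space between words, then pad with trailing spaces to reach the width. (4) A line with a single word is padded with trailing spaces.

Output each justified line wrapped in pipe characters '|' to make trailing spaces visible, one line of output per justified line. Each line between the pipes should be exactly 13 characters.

Answer: |walk   python|
|plane evening|
|or   a  no  I|
|letter island|
|ocean  coffee|
|page         |

Derivation:
Line 1: ['walk', 'python'] (min_width=11, slack=2)
Line 2: ['plane', 'evening'] (min_width=13, slack=0)
Line 3: ['or', 'a', 'no', 'I'] (min_width=9, slack=4)
Line 4: ['letter', 'island'] (min_width=13, slack=0)
Line 5: ['ocean', 'coffee'] (min_width=12, slack=1)
Line 6: ['page'] (min_width=4, slack=9)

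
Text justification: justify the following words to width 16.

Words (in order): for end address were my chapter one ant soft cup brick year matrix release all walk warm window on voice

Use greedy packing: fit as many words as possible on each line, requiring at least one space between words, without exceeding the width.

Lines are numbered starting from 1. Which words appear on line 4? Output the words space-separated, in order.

Line 1: ['for', 'end', 'address'] (min_width=15, slack=1)
Line 2: ['were', 'my', 'chapter'] (min_width=15, slack=1)
Line 3: ['one', 'ant', 'soft', 'cup'] (min_width=16, slack=0)
Line 4: ['brick', 'year'] (min_width=10, slack=6)
Line 5: ['matrix', 'release'] (min_width=14, slack=2)
Line 6: ['all', 'walk', 'warm'] (min_width=13, slack=3)
Line 7: ['window', 'on', 'voice'] (min_width=15, slack=1)

Answer: brick year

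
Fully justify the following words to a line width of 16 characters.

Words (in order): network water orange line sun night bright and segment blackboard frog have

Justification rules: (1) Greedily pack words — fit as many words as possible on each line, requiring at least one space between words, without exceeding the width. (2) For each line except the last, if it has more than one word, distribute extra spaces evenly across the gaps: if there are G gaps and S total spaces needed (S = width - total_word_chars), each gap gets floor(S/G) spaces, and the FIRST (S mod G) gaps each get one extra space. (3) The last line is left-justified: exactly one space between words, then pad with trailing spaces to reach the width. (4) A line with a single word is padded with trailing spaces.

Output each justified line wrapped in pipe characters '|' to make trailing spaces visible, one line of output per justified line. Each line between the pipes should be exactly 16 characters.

Line 1: ['network', 'water'] (min_width=13, slack=3)
Line 2: ['orange', 'line', 'sun'] (min_width=15, slack=1)
Line 3: ['night', 'bright', 'and'] (min_width=16, slack=0)
Line 4: ['segment'] (min_width=7, slack=9)
Line 5: ['blackboard', 'frog'] (min_width=15, slack=1)
Line 6: ['have'] (min_width=4, slack=12)

Answer: |network    water|
|orange  line sun|
|night bright and|
|segment         |
|blackboard  frog|
|have            |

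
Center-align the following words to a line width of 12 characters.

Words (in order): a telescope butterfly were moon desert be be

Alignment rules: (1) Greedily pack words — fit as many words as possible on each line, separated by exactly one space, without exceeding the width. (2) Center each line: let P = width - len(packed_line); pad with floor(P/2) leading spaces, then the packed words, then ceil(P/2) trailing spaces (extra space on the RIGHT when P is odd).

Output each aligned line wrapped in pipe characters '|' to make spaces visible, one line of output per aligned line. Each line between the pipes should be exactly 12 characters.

Line 1: ['a', 'telescope'] (min_width=11, slack=1)
Line 2: ['butterfly'] (min_width=9, slack=3)
Line 3: ['were', 'moon'] (min_width=9, slack=3)
Line 4: ['desert', 'be', 'be'] (min_width=12, slack=0)

Answer: |a telescope |
| butterfly  |
| were moon  |
|desert be be|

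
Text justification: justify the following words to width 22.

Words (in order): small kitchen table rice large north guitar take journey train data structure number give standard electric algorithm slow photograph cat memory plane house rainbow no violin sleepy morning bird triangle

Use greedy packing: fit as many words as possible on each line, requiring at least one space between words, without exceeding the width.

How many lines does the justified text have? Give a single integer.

Line 1: ['small', 'kitchen', 'table'] (min_width=19, slack=3)
Line 2: ['rice', 'large', 'north'] (min_width=16, slack=6)
Line 3: ['guitar', 'take', 'journey'] (min_width=19, slack=3)
Line 4: ['train', 'data', 'structure'] (min_width=20, slack=2)
Line 5: ['number', 'give', 'standard'] (min_width=20, slack=2)
Line 6: ['electric', 'algorithm'] (min_width=18, slack=4)
Line 7: ['slow', 'photograph', 'cat'] (min_width=19, slack=3)
Line 8: ['memory', 'plane', 'house'] (min_width=18, slack=4)
Line 9: ['rainbow', 'no', 'violin'] (min_width=17, slack=5)
Line 10: ['sleepy', 'morning', 'bird'] (min_width=19, slack=3)
Line 11: ['triangle'] (min_width=8, slack=14)
Total lines: 11

Answer: 11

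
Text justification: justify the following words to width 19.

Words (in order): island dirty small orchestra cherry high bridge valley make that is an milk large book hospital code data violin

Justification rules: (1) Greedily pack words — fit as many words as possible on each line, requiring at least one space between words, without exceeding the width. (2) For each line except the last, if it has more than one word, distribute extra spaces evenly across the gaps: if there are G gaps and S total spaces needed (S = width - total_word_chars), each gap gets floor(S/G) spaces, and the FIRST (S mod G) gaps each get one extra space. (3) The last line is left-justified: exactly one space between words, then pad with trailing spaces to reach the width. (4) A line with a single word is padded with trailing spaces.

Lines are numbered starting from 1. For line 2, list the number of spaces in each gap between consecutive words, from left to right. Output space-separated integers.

Answer: 4

Derivation:
Line 1: ['island', 'dirty', 'small'] (min_width=18, slack=1)
Line 2: ['orchestra', 'cherry'] (min_width=16, slack=3)
Line 3: ['high', 'bridge', 'valley'] (min_width=18, slack=1)
Line 4: ['make', 'that', 'is', 'an'] (min_width=15, slack=4)
Line 5: ['milk', 'large', 'book'] (min_width=15, slack=4)
Line 6: ['hospital', 'code', 'data'] (min_width=18, slack=1)
Line 7: ['violin'] (min_width=6, slack=13)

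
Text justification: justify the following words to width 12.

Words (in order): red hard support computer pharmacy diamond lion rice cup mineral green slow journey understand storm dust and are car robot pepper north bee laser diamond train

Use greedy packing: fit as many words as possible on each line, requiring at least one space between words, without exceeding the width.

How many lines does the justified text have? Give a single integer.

Answer: 17

Derivation:
Line 1: ['red', 'hard'] (min_width=8, slack=4)
Line 2: ['support'] (min_width=7, slack=5)
Line 3: ['computer'] (min_width=8, slack=4)
Line 4: ['pharmacy'] (min_width=8, slack=4)
Line 5: ['diamond', 'lion'] (min_width=12, slack=0)
Line 6: ['rice', 'cup'] (min_width=8, slack=4)
Line 7: ['mineral'] (min_width=7, slack=5)
Line 8: ['green', 'slow'] (min_width=10, slack=2)
Line 9: ['journey'] (min_width=7, slack=5)
Line 10: ['understand'] (min_width=10, slack=2)
Line 11: ['storm', 'dust'] (min_width=10, slack=2)
Line 12: ['and', 'are', 'car'] (min_width=11, slack=1)
Line 13: ['robot', 'pepper'] (min_width=12, slack=0)
Line 14: ['north', 'bee'] (min_width=9, slack=3)
Line 15: ['laser'] (min_width=5, slack=7)
Line 16: ['diamond'] (min_width=7, slack=5)
Line 17: ['train'] (min_width=5, slack=7)
Total lines: 17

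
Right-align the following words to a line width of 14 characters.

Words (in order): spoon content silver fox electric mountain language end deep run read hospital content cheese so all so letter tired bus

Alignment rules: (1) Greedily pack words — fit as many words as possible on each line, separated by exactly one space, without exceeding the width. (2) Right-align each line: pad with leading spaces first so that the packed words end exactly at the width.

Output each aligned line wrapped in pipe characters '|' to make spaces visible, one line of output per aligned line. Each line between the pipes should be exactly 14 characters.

Answer: | spoon content|
|    silver fox|
|      electric|
|      mountain|
|  language end|
| deep run read|
|      hospital|
|content cheese|
|     so all so|
|  letter tired|
|           bus|

Derivation:
Line 1: ['spoon', 'content'] (min_width=13, slack=1)
Line 2: ['silver', 'fox'] (min_width=10, slack=4)
Line 3: ['electric'] (min_width=8, slack=6)
Line 4: ['mountain'] (min_width=8, slack=6)
Line 5: ['language', 'end'] (min_width=12, slack=2)
Line 6: ['deep', 'run', 'read'] (min_width=13, slack=1)
Line 7: ['hospital'] (min_width=8, slack=6)
Line 8: ['content', 'cheese'] (min_width=14, slack=0)
Line 9: ['so', 'all', 'so'] (min_width=9, slack=5)
Line 10: ['letter', 'tired'] (min_width=12, slack=2)
Line 11: ['bus'] (min_width=3, slack=11)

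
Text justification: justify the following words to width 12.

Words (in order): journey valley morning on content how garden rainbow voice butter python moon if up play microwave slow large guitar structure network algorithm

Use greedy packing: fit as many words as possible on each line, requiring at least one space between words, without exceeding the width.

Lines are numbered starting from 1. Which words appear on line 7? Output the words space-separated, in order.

Line 1: ['journey'] (min_width=7, slack=5)
Line 2: ['valley'] (min_width=6, slack=6)
Line 3: ['morning', 'on'] (min_width=10, slack=2)
Line 4: ['content', 'how'] (min_width=11, slack=1)
Line 5: ['garden'] (min_width=6, slack=6)
Line 6: ['rainbow'] (min_width=7, slack=5)
Line 7: ['voice', 'butter'] (min_width=12, slack=0)
Line 8: ['python', 'moon'] (min_width=11, slack=1)
Line 9: ['if', 'up', 'play'] (min_width=10, slack=2)
Line 10: ['microwave'] (min_width=9, slack=3)
Line 11: ['slow', 'large'] (min_width=10, slack=2)
Line 12: ['guitar'] (min_width=6, slack=6)
Line 13: ['structure'] (min_width=9, slack=3)
Line 14: ['network'] (min_width=7, slack=5)
Line 15: ['algorithm'] (min_width=9, slack=3)

Answer: voice butter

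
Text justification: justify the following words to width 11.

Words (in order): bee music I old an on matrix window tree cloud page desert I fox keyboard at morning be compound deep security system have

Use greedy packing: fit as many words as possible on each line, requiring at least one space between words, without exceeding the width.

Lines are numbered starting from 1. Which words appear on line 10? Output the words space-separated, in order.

Line 1: ['bee', 'music', 'I'] (min_width=11, slack=0)
Line 2: ['old', 'an', 'on'] (min_width=9, slack=2)
Line 3: ['matrix'] (min_width=6, slack=5)
Line 4: ['window', 'tree'] (min_width=11, slack=0)
Line 5: ['cloud', 'page'] (min_width=10, slack=1)
Line 6: ['desert', 'I'] (min_width=8, slack=3)
Line 7: ['fox'] (min_width=3, slack=8)
Line 8: ['keyboard', 'at'] (min_width=11, slack=0)
Line 9: ['morning', 'be'] (min_width=10, slack=1)
Line 10: ['compound'] (min_width=8, slack=3)
Line 11: ['deep'] (min_width=4, slack=7)
Line 12: ['security'] (min_width=8, slack=3)
Line 13: ['system', 'have'] (min_width=11, slack=0)

Answer: compound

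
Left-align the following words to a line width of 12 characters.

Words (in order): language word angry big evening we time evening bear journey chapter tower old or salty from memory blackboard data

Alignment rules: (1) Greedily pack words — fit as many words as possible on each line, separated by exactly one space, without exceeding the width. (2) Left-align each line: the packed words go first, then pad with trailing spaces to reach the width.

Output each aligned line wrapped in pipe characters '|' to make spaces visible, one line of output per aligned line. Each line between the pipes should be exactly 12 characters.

Answer: |language    |
|word angry  |
|big evening |
|we time     |
|evening bear|
|journey     |
|chapter     |
|tower old or|
|salty from  |
|memory      |
|blackboard  |
|data        |

Derivation:
Line 1: ['language'] (min_width=8, slack=4)
Line 2: ['word', 'angry'] (min_width=10, slack=2)
Line 3: ['big', 'evening'] (min_width=11, slack=1)
Line 4: ['we', 'time'] (min_width=7, slack=5)
Line 5: ['evening', 'bear'] (min_width=12, slack=0)
Line 6: ['journey'] (min_width=7, slack=5)
Line 7: ['chapter'] (min_width=7, slack=5)
Line 8: ['tower', 'old', 'or'] (min_width=12, slack=0)
Line 9: ['salty', 'from'] (min_width=10, slack=2)
Line 10: ['memory'] (min_width=6, slack=6)
Line 11: ['blackboard'] (min_width=10, slack=2)
Line 12: ['data'] (min_width=4, slack=8)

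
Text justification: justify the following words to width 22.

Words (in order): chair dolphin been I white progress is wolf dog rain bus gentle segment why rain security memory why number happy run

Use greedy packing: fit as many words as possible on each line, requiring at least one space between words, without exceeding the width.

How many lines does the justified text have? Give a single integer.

Answer: 6

Derivation:
Line 1: ['chair', 'dolphin', 'been', 'I'] (min_width=20, slack=2)
Line 2: ['white', 'progress', 'is', 'wolf'] (min_width=22, slack=0)
Line 3: ['dog', 'rain', 'bus', 'gentle'] (min_width=19, slack=3)
Line 4: ['segment', 'why', 'rain'] (min_width=16, slack=6)
Line 5: ['security', 'memory', 'why'] (min_width=19, slack=3)
Line 6: ['number', 'happy', 'run'] (min_width=16, slack=6)
Total lines: 6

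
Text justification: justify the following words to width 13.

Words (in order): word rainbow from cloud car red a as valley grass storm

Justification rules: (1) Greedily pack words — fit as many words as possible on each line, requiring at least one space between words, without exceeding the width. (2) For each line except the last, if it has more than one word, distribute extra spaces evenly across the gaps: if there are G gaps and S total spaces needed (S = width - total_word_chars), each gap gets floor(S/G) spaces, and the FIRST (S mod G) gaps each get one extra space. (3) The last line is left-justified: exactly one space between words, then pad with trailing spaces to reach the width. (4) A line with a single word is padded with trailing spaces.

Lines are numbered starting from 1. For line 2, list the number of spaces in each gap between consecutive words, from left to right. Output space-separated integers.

Answer: 4

Derivation:
Line 1: ['word', 'rainbow'] (min_width=12, slack=1)
Line 2: ['from', 'cloud'] (min_width=10, slack=3)
Line 3: ['car', 'red', 'a', 'as'] (min_width=12, slack=1)
Line 4: ['valley', 'grass'] (min_width=12, slack=1)
Line 5: ['storm'] (min_width=5, slack=8)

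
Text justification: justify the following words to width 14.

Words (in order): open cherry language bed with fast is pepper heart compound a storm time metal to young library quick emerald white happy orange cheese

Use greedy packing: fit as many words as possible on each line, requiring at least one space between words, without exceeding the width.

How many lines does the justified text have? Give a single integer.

Line 1: ['open', 'cherry'] (min_width=11, slack=3)
Line 2: ['language', 'bed'] (min_width=12, slack=2)
Line 3: ['with', 'fast', 'is'] (min_width=12, slack=2)
Line 4: ['pepper', 'heart'] (min_width=12, slack=2)
Line 5: ['compound', 'a'] (min_width=10, slack=4)
Line 6: ['storm', 'time'] (min_width=10, slack=4)
Line 7: ['metal', 'to', 'young'] (min_width=14, slack=0)
Line 8: ['library', 'quick'] (min_width=13, slack=1)
Line 9: ['emerald', 'white'] (min_width=13, slack=1)
Line 10: ['happy', 'orange'] (min_width=12, slack=2)
Line 11: ['cheese'] (min_width=6, slack=8)
Total lines: 11

Answer: 11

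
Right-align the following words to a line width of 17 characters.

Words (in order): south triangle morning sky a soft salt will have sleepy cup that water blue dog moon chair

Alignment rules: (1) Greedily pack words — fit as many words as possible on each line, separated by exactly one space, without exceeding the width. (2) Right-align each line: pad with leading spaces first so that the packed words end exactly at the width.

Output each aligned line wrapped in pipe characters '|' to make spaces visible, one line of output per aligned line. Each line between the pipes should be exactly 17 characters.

Line 1: ['south', 'triangle'] (min_width=14, slack=3)
Line 2: ['morning', 'sky', 'a'] (min_width=13, slack=4)
Line 3: ['soft', 'salt', 'will'] (min_width=14, slack=3)
Line 4: ['have', 'sleepy', 'cup'] (min_width=15, slack=2)
Line 5: ['that', 'water', 'blue'] (min_width=15, slack=2)
Line 6: ['dog', 'moon', 'chair'] (min_width=14, slack=3)

Answer: |   south triangle|
|    morning sky a|
|   soft salt will|
|  have sleepy cup|
|  that water blue|
|   dog moon chair|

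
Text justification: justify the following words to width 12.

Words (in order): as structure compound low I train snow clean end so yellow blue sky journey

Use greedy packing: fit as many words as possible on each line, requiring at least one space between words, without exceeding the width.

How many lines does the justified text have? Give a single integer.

Line 1: ['as', 'structure'] (min_width=12, slack=0)
Line 2: ['compound', 'low'] (min_width=12, slack=0)
Line 3: ['I', 'train', 'snow'] (min_width=12, slack=0)
Line 4: ['clean', 'end', 'so'] (min_width=12, slack=0)
Line 5: ['yellow', 'blue'] (min_width=11, slack=1)
Line 6: ['sky', 'journey'] (min_width=11, slack=1)
Total lines: 6

Answer: 6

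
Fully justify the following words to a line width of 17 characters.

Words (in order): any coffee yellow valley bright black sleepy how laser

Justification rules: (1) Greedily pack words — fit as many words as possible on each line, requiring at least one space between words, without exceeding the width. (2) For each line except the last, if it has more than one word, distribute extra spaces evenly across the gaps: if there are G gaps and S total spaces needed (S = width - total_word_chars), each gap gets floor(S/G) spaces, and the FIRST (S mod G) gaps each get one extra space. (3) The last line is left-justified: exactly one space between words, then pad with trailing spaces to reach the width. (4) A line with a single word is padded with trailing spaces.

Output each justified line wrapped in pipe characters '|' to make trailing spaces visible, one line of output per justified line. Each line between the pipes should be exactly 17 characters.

Answer: |any coffee yellow|
|valley     bright|
|black  sleepy how|
|laser            |

Derivation:
Line 1: ['any', 'coffee', 'yellow'] (min_width=17, slack=0)
Line 2: ['valley', 'bright'] (min_width=13, slack=4)
Line 3: ['black', 'sleepy', 'how'] (min_width=16, slack=1)
Line 4: ['laser'] (min_width=5, slack=12)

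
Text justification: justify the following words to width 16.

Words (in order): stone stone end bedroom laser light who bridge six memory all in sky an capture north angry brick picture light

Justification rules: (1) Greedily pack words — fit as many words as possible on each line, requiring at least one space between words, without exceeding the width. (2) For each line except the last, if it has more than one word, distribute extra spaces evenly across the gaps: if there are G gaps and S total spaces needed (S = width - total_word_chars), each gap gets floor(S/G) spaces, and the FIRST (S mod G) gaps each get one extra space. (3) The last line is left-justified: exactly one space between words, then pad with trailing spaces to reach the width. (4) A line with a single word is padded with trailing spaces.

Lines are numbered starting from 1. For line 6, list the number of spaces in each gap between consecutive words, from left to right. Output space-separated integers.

Line 1: ['stone', 'stone', 'end'] (min_width=15, slack=1)
Line 2: ['bedroom', 'laser'] (min_width=13, slack=3)
Line 3: ['light', 'who', 'bridge'] (min_width=16, slack=0)
Line 4: ['six', 'memory', 'all'] (min_width=14, slack=2)
Line 5: ['in', 'sky', 'an'] (min_width=9, slack=7)
Line 6: ['capture', 'north'] (min_width=13, slack=3)
Line 7: ['angry', 'brick'] (min_width=11, slack=5)
Line 8: ['picture', 'light'] (min_width=13, slack=3)

Answer: 4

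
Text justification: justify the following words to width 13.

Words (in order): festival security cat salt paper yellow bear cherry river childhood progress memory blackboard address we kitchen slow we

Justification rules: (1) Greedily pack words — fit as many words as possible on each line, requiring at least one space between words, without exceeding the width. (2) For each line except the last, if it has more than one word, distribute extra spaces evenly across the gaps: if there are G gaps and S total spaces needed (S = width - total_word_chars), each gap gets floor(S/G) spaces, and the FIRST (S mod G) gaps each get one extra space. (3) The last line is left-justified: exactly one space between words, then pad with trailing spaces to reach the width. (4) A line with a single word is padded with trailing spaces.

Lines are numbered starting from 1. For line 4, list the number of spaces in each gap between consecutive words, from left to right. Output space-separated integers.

Line 1: ['festival'] (min_width=8, slack=5)
Line 2: ['security', 'cat'] (min_width=12, slack=1)
Line 3: ['salt', 'paper'] (min_width=10, slack=3)
Line 4: ['yellow', 'bear'] (min_width=11, slack=2)
Line 5: ['cherry', 'river'] (min_width=12, slack=1)
Line 6: ['childhood'] (min_width=9, slack=4)
Line 7: ['progress'] (min_width=8, slack=5)
Line 8: ['memory'] (min_width=6, slack=7)
Line 9: ['blackboard'] (min_width=10, slack=3)
Line 10: ['address', 'we'] (min_width=10, slack=3)
Line 11: ['kitchen', 'slow'] (min_width=12, slack=1)
Line 12: ['we'] (min_width=2, slack=11)

Answer: 3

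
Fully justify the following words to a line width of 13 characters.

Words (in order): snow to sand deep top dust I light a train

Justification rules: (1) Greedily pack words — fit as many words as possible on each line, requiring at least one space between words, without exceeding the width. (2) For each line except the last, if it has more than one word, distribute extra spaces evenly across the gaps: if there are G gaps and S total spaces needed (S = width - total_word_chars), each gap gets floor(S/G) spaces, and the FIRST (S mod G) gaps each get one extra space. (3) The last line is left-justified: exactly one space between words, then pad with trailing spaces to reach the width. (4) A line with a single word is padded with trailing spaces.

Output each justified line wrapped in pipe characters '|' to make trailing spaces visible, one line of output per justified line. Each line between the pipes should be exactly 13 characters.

Line 1: ['snow', 'to', 'sand'] (min_width=12, slack=1)
Line 2: ['deep', 'top', 'dust'] (min_width=13, slack=0)
Line 3: ['I', 'light', 'a'] (min_width=9, slack=4)
Line 4: ['train'] (min_width=5, slack=8)

Answer: |snow  to sand|
|deep top dust|
|I   light   a|
|train        |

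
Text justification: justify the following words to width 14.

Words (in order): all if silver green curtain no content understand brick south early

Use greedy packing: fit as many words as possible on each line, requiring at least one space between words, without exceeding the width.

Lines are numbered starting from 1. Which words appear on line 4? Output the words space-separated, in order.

Answer: understand

Derivation:
Line 1: ['all', 'if', 'silver'] (min_width=13, slack=1)
Line 2: ['green', 'curtain'] (min_width=13, slack=1)
Line 3: ['no', 'content'] (min_width=10, slack=4)
Line 4: ['understand'] (min_width=10, slack=4)
Line 5: ['brick', 'south'] (min_width=11, slack=3)
Line 6: ['early'] (min_width=5, slack=9)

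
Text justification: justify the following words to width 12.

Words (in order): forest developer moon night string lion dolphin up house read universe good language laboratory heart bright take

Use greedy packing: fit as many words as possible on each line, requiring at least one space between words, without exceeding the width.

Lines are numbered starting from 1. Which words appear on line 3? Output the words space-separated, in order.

Answer: moon night

Derivation:
Line 1: ['forest'] (min_width=6, slack=6)
Line 2: ['developer'] (min_width=9, slack=3)
Line 3: ['moon', 'night'] (min_width=10, slack=2)
Line 4: ['string', 'lion'] (min_width=11, slack=1)
Line 5: ['dolphin', 'up'] (min_width=10, slack=2)
Line 6: ['house', 'read'] (min_width=10, slack=2)
Line 7: ['universe'] (min_width=8, slack=4)
Line 8: ['good'] (min_width=4, slack=8)
Line 9: ['language'] (min_width=8, slack=4)
Line 10: ['laboratory'] (min_width=10, slack=2)
Line 11: ['heart', 'bright'] (min_width=12, slack=0)
Line 12: ['take'] (min_width=4, slack=8)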